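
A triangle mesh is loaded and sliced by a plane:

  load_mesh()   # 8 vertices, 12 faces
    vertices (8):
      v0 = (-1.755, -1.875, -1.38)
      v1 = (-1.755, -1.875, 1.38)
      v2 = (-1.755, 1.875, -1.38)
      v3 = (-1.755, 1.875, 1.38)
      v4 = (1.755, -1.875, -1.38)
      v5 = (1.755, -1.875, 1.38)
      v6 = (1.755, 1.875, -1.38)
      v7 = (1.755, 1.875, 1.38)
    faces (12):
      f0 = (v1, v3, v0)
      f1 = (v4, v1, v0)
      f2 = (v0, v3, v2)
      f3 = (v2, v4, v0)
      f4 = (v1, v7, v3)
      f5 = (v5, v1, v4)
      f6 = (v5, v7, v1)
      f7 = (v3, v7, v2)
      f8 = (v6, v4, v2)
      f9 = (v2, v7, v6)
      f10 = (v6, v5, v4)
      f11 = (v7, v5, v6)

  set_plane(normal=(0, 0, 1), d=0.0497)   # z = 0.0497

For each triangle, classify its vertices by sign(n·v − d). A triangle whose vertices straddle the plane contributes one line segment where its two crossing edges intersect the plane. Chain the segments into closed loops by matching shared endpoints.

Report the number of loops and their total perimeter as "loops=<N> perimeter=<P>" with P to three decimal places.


Straddling triangles (8 of 12):
  (v1,v3,v0) [++-] → (-1.755, 0.0675272, 0.0497)–(-1.755, -1.875, 0.0497)  len=1.9425
  (v4,v1,v0) [-+-] → (-0.0632054, -1.875, 0.0497)–(-1.755, -1.875, 0.0497)  len=1.6918
  (v0,v3,v2) [-+-] → (-1.755, 0.0675272, 0.0497)–(-1.755, 1.875, 0.0497)  len=1.8075
  (v5,v1,v4) [++-] → (-0.0632054, -1.875, 0.0497)–(1.755, -1.875, 0.0497)  len=1.8182
  (v3,v7,v2) [++-] → (0.0632054, 1.875, 0.0497)–(-1.755, 1.875, 0.0497)  len=1.8182
  (v2,v7,v6) [-+-] → (0.0632054, 1.875, 0.0497)–(1.755, 1.875, 0.0497)  len=1.6918
  (v6,v5,v4) [-+-] → (1.755, -0.0675272, 0.0497)–(1.755, -1.875, 0.0497)  len=1.8075
  (v7,v5,v6) [++-] → (1.755, -0.0675272, 0.0497)–(1.755, 1.875, 0.0497)  len=1.9425

Chained into 1 loop(s):
  loop 1: 8 segments, perimeter = 14.5200
Total perimeter = 14.520

loops=1 perimeter=14.520


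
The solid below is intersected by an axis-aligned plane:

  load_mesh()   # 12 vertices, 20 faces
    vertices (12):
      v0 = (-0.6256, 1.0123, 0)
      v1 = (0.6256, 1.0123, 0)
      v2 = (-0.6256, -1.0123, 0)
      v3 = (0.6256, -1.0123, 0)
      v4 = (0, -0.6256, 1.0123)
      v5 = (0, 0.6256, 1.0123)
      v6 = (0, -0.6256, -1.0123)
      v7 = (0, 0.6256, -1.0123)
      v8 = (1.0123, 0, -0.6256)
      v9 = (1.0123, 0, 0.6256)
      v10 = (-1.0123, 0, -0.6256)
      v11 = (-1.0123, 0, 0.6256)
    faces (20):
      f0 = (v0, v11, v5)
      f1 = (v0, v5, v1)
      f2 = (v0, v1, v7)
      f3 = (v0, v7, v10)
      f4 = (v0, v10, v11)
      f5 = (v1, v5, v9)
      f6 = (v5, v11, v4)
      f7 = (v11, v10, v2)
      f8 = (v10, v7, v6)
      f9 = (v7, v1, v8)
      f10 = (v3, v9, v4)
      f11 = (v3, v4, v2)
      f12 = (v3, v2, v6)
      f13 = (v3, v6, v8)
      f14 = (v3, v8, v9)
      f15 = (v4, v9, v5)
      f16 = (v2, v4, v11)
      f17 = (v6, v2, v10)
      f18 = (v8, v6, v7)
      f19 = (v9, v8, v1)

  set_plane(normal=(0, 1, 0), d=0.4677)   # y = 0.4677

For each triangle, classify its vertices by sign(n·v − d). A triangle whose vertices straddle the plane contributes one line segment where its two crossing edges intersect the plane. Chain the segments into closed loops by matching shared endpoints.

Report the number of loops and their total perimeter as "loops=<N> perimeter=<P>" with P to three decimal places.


loops=1 perimeter=5.711

Straddling triangles (10 of 20):
  (v0,v11,v5) [+-+] → (-0.833638, 0.4677, 0.336562)–(-0.255502, 0.4677, 0.914698)  len=0.8176
  (v0,v7,v10) [++-] → (-0.255502, 0.4677, -0.914698)–(-0.833638, 0.4677, -0.336562)  len=0.8176
  (v0,v10,v11) [+--] → (-0.833638, 0.4677, -0.336562)–(-0.833638, 0.4677, 0.336562)  len=0.6731
  (v1,v5,v9) [++-] → (0.255502, 0.4677, 0.914698)–(0.833638, 0.4677, 0.336562)  len=0.8176
  (v5,v11,v4) [+--] → (-0.255502, 0.4677, 0.914698)–(0, 0.4677, 1.0123)  len=0.2735
  (v10,v7,v6) [-+-] → (-0.255502, 0.4677, -0.914698)–(0, 0.4677, -1.0123)  len=0.2735
  (v7,v1,v8) [++-] → (0.833638, 0.4677, -0.336562)–(0.255502, 0.4677, -0.914698)  len=0.8176
  (v4,v9,v5) [--+] → (0.255502, 0.4677, 0.914698)–(0, 0.4677, 1.0123)  len=0.2735
  (v8,v6,v7) [--+] → (0, 0.4677, -1.0123)–(0.255502, 0.4677, -0.914698)  len=0.2735
  (v9,v8,v1) [--+] → (0.833638, 0.4677, -0.336562)–(0.833638, 0.4677, 0.336562)  len=0.6731

Chained into 1 loop(s):
  loop 1: 10 segments, perimeter = 5.7107
Total perimeter = 5.711


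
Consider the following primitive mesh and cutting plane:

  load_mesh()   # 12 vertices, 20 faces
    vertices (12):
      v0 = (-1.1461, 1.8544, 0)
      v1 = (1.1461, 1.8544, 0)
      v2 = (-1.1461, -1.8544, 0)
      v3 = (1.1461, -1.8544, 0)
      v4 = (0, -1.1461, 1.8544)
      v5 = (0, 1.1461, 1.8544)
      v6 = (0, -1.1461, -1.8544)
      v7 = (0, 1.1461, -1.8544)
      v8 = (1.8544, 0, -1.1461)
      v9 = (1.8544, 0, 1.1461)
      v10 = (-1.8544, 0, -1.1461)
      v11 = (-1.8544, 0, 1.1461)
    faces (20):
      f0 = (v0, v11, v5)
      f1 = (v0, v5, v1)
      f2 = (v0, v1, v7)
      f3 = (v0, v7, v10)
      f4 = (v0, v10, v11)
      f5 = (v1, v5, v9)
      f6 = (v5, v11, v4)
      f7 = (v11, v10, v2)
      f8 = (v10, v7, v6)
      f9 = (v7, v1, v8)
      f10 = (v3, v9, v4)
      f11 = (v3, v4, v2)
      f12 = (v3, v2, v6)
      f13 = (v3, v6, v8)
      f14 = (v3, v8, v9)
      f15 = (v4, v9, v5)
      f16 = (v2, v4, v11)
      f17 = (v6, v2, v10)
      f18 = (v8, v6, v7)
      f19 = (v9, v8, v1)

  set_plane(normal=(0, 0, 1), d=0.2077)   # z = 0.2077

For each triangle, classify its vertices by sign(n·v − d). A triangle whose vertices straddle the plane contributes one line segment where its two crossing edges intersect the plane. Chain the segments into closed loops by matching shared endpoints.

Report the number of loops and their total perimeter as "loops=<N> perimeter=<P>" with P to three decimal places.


loops=1 perimeter=12.025

Straddling triangles (10 of 20):
  (v0,v11,v5) [-++] → (-1.27446, 1.51834, 0.2077)–(-1.01773, 1.77507, 0.2077)  len=0.3631
  (v0,v5,v1) [-+-] → (-1.01773, 1.77507, 0.2077)–(1.01773, 1.77507, 0.2077)  len=2.0355
  (v0,v10,v11) [--+] → (-1.8544, 0, 0.2077)–(-1.27446, 1.51834, 0.2077)  len=1.6253
  (v1,v5,v9) [-++] → (1.01773, 1.77507, 0.2077)–(1.27446, 1.51834, 0.2077)  len=0.3631
  (v11,v10,v2) [+--] → (-1.8544, 0, 0.2077)–(-1.27446, -1.51834, 0.2077)  len=1.6253
  (v3,v9,v4) [-++] → (1.27446, -1.51834, 0.2077)–(1.01773, -1.77507, 0.2077)  len=0.3631
  (v3,v4,v2) [-+-] → (1.01773, -1.77507, 0.2077)–(-1.01773, -1.77507, 0.2077)  len=2.0355
  (v3,v8,v9) [--+] → (1.8544, 0, 0.2077)–(1.27446, -1.51834, 0.2077)  len=1.6253
  (v2,v4,v11) [-++] → (-1.01773, -1.77507, 0.2077)–(-1.27446, -1.51834, 0.2077)  len=0.3631
  (v9,v8,v1) [+--] → (1.8544, 0, 0.2077)–(1.27446, 1.51834, 0.2077)  len=1.6253

Chained into 1 loop(s):
  loop 1: 10 segments, perimeter = 12.0245
Total perimeter = 12.025


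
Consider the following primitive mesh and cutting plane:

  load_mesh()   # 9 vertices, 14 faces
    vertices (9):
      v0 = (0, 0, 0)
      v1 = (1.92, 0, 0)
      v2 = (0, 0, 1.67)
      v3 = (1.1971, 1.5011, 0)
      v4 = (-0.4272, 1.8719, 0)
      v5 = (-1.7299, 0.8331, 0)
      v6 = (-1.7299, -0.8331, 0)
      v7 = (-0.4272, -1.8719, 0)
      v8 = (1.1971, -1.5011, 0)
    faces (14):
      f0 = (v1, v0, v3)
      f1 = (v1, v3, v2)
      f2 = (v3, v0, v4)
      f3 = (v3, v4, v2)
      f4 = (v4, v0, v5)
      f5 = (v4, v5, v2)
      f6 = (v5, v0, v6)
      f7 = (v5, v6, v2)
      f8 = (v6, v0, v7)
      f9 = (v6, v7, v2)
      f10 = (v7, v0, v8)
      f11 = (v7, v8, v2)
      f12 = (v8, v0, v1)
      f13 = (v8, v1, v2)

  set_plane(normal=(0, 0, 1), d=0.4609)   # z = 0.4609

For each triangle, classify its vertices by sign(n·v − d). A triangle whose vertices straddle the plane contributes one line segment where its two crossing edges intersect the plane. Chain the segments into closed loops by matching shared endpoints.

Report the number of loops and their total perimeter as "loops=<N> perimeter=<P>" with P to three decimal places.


Straddling triangles (7 of 14):
  (v1,v3,v2) [--+] → (0.866715, 1.08681, 0.4609)–(1.3901, 0, 0.4609)  len=1.2063
  (v3,v4,v2) [--+] → (-0.309298, 1.35528, 0.4609)–(0.866715, 1.08681, 0.4609)  len=1.2063
  (v4,v5,v2) [--+] → (-1.25247, 0.603174, 0.4609)–(-0.309298, 1.35528, 0.4609)  len=1.2063
  (v5,v6,v2) [--+] → (-1.25247, -0.603174, 0.4609)–(-1.25247, 0.603174, 0.4609)  len=1.2063
  (v6,v7,v2) [--+] → (-0.309298, -1.35528, 0.4609)–(-1.25247, -0.603174, 0.4609)  len=1.2063
  (v7,v8,v2) [--+] → (0.866715, -1.08681, 0.4609)–(-0.309298, -1.35528, 0.4609)  len=1.2063
  (v8,v1,v2) [--+] → (1.3901, 0, 0.4609)–(0.866715, -1.08681, 0.4609)  len=1.2063

Chained into 1 loop(s):
  loop 1: 7 segments, perimeter = 8.4441
Total perimeter = 8.444

loops=1 perimeter=8.444


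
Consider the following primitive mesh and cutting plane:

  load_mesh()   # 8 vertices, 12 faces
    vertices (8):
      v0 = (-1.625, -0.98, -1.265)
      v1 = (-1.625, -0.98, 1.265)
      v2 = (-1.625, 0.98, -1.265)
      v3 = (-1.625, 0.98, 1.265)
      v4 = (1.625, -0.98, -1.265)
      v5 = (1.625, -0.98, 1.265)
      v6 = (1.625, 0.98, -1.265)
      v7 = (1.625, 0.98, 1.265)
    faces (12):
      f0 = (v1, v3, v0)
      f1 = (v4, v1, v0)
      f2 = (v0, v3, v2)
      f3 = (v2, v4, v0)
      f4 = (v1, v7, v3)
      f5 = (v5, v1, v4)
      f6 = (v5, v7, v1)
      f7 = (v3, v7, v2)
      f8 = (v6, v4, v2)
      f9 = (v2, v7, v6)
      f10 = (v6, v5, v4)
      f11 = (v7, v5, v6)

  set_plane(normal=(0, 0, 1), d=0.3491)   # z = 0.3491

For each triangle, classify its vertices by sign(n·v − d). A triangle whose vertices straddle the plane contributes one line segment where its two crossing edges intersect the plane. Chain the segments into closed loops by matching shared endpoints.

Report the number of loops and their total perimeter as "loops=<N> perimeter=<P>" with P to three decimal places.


loops=1 perimeter=10.420

Straddling triangles (8 of 12):
  (v1,v3,v0) [++-] → (-1.625, 0.270449, 0.3491)–(-1.625, -0.98, 0.3491)  len=1.2504
  (v4,v1,v0) [-+-] → (-0.448449, -0.98, 0.3491)–(-1.625, -0.98, 0.3491)  len=1.1766
  (v0,v3,v2) [-+-] → (-1.625, 0.270449, 0.3491)–(-1.625, 0.98, 0.3491)  len=0.7096
  (v5,v1,v4) [++-] → (-0.448449, -0.98, 0.3491)–(1.625, -0.98, 0.3491)  len=2.0734
  (v3,v7,v2) [++-] → (0.448449, 0.98, 0.3491)–(-1.625, 0.98, 0.3491)  len=2.0734
  (v2,v7,v6) [-+-] → (0.448449, 0.98, 0.3491)–(1.625, 0.98, 0.3491)  len=1.1766
  (v6,v5,v4) [-+-] → (1.625, -0.270449, 0.3491)–(1.625, -0.98, 0.3491)  len=0.7096
  (v7,v5,v6) [++-] → (1.625, -0.270449, 0.3491)–(1.625, 0.98, 0.3491)  len=1.2504

Chained into 1 loop(s):
  loop 1: 8 segments, perimeter = 10.4200
Total perimeter = 10.420


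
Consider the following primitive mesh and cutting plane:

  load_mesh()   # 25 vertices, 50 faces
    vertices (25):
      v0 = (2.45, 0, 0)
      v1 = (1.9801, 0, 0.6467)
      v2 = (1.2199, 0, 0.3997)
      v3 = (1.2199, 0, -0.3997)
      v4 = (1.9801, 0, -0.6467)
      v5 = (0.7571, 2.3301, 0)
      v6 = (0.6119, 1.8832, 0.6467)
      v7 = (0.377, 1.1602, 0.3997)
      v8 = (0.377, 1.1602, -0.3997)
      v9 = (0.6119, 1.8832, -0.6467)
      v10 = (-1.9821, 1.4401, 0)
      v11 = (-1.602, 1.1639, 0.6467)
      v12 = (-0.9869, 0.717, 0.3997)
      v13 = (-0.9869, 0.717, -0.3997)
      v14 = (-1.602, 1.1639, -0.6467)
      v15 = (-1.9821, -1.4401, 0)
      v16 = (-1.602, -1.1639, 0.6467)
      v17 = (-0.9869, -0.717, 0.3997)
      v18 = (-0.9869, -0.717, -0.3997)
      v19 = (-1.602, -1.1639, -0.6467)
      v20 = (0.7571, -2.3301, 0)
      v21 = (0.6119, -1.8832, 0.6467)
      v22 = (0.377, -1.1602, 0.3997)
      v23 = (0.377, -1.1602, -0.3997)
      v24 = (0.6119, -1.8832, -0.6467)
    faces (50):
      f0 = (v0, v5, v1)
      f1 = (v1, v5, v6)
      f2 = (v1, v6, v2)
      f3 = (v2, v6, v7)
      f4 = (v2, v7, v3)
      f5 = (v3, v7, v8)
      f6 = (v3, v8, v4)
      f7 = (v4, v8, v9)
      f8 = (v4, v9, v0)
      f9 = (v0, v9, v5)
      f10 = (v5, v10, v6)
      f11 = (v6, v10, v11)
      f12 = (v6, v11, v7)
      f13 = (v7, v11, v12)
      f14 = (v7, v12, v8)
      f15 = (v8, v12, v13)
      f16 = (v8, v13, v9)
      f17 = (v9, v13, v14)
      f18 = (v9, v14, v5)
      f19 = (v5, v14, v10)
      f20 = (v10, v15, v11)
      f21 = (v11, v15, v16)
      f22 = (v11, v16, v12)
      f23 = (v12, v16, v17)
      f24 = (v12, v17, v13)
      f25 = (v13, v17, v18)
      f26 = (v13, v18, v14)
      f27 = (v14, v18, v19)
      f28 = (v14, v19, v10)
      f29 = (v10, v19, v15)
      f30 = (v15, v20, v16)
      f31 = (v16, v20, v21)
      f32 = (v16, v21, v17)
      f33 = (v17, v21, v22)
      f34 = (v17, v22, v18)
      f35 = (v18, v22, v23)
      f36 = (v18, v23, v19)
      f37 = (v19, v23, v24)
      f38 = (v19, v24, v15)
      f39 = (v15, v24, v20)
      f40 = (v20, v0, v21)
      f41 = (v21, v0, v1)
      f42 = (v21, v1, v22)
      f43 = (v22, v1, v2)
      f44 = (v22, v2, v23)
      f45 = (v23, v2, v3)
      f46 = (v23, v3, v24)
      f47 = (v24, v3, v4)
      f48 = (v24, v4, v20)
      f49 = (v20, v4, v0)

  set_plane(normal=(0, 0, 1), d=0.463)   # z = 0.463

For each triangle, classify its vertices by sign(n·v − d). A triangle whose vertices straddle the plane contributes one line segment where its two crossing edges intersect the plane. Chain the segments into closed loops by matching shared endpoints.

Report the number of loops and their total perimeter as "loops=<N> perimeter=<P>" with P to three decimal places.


loops=2 perimeter=20.739

Straddling triangles (20 of 50):
  (v0,v5,v1) [--+] → (1.6327, 0.661882, 0.463)–(2.11358, 0, 0.463)  len=0.8181
  (v1,v5,v6) [+-+] → (1.6327, 0.661882, 0.463)–(0.653145, 2.01015, 0.463)  len=1.6665
  (v1,v6,v2) [++-] → (1.06408, 0.482618, 0.463)–(1.41472, 0, 0.463)  len=0.5965
  (v2,v6,v7) [-+-] → (1.06408, 0.482618, 0.463)–(0.437199, 1.34549, 0.463)  len=1.0666
  (v5,v10,v6) [--+] → (-0.124945, 1.75733, 0.463)–(0.653145, 2.01015, 0.463)  len=0.8181
  (v6,v10,v11) [+-+] → (-0.124945, 1.75733, 0.463)–(-1.70997, 1.24236, 0.463)  len=1.6666
  (v6,v11,v7) [++-] → (-0.130169, 1.16115, 0.463)–(0.437199, 1.34549, 0.463)  len=0.5966
  (v7,v11,v12) [-+-] → (-0.130169, 1.16115, 0.463)–(-1.14453, 0.831529, 0.463)  len=1.0666
  (v10,v15,v11) [--+] → (-1.70997, 0.424214, 0.463)–(-1.70997, 1.24236, 0.463)  len=0.8181
  (v11,v15,v16) [+-+] → (-1.70997, 0.424214, 0.463)–(-1.70997, -1.24236, 0.463)  len=1.6666
  (v11,v16,v12) [++-] → (-1.14453, 0.234972, 0.463)–(-1.14453, 0.831529, 0.463)  len=0.5966
  (v12,v16,v17) [-+-] → (-1.14453, 0.234972, 0.463)–(-1.14453, -0.831529, 0.463)  len=1.0665
  (v15,v20,v16) [--+] → (-0.93188, -1.49517, 0.463)–(-1.70997, -1.24236, 0.463)  len=0.8181
  (v16,v20,v21) [+-+] → (-0.93188, -1.49517, 0.463)–(0.653145, -2.01015, 0.463)  len=1.6666
  (v16,v21,v17) [++-] → (-0.577167, -1.01587, 0.463)–(-1.14453, -0.831529, 0.463)  len=0.5966
  (v17,v21,v22) [-+-] → (-0.577167, -1.01587, 0.463)–(0.437199, -1.34549, 0.463)  len=1.0666
  (v20,v0,v21) [--+] → (1.13403, -1.34826, 0.463)–(0.653145, -2.01015, 0.463)  len=0.8181
  (v21,v0,v1) [+-+] → (1.13403, -1.34826, 0.463)–(2.11358, 0, 0.463)  len=1.6665
  (v21,v1,v22) [++-] → (0.787835, -0.862869, 0.463)–(0.437199, -1.34549, 0.463)  len=0.5965
  (v22,v1,v2) [-+-] → (0.787835, -0.862869, 0.463)–(1.41472, 0, 0.463)  len=1.0666

Chained into 2 loop(s):
  loop 1: 10 segments, perimeter = 12.4235
  loop 2: 10 segments, perimeter = 8.3155
Total perimeter = 20.739


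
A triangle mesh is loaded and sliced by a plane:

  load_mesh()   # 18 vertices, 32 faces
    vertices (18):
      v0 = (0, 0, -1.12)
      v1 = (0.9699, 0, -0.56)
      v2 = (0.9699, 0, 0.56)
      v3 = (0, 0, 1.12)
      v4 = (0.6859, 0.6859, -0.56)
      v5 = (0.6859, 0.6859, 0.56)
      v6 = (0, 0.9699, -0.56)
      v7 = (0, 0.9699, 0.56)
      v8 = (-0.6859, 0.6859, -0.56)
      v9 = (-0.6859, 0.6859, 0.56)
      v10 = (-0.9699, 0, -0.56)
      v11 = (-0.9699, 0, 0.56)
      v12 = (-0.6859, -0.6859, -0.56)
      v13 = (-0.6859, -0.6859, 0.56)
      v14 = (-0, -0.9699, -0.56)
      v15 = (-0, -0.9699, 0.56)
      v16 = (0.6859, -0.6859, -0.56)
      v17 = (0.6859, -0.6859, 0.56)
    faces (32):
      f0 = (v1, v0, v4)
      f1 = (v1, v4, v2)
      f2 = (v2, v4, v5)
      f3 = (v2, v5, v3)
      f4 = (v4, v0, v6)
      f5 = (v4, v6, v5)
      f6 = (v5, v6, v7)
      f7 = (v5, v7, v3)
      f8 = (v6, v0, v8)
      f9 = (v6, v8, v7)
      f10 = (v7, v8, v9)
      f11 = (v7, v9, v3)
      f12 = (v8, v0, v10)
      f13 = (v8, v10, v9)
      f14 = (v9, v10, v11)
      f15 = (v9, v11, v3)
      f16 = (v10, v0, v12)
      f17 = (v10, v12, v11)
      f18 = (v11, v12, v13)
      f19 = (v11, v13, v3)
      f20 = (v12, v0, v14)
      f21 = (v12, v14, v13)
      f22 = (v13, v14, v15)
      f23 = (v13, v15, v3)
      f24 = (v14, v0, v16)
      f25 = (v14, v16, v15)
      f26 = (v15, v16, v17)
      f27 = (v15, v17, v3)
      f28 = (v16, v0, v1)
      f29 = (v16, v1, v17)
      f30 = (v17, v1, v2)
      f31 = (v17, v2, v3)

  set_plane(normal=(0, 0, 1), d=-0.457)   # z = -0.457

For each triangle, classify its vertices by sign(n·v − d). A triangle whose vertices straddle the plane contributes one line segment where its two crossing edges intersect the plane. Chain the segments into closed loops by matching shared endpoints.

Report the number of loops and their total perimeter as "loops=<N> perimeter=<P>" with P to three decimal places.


Straddling triangles (16 of 32):
  (v1,v4,v2) [--+] → (0.712018, 0.622822, -0.457)–(0.9699, 0, -0.457)  len=0.6741
  (v2,v4,v5) [+-+] → (0.712018, 0.622822, -0.457)–(0.6859, 0.6859, -0.457)  len=0.0683
  (v4,v6,v5) [--+] → (0.0630783, 0.943782, -0.457)–(0.6859, 0.6859, -0.457)  len=0.6741
  (v5,v6,v7) [+-+] → (0.0630783, 0.943782, -0.457)–(0, 0.9699, -0.457)  len=0.0683
  (v6,v8,v7) [--+] → (-0.622822, 0.712018, -0.457)–(0, 0.9699, -0.457)  len=0.6741
  (v7,v8,v9) [+-+] → (-0.622822, 0.712018, -0.457)–(-0.6859, 0.6859, -0.457)  len=0.0683
  (v8,v10,v9) [--+] → (-0.943782, 0.0630783, -0.457)–(-0.6859, 0.6859, -0.457)  len=0.6741
  (v9,v10,v11) [+-+] → (-0.943782, 0.0630783, -0.457)–(-0.9699, 0, -0.457)  len=0.0683
  (v10,v12,v11) [--+] → (-0.712018, -0.622822, -0.457)–(-0.9699, 0, -0.457)  len=0.6741
  (v11,v12,v13) [+-+] → (-0.712018, -0.622822, -0.457)–(-0.6859, -0.6859, -0.457)  len=0.0683
  (v12,v14,v13) [--+] → (-0.0630783, -0.943782, -0.457)–(-0.6859, -0.6859, -0.457)  len=0.6741
  (v13,v14,v15) [+-+] → (-0.0630783, -0.943782, -0.457)–(0, -0.9699, -0.457)  len=0.0683
  (v14,v16,v15) [--+] → (0.622822, -0.712018, -0.457)–(0, -0.9699, -0.457)  len=0.6741
  (v15,v16,v17) [+-+] → (0.622822, -0.712018, -0.457)–(0.6859, -0.6859, -0.457)  len=0.0683
  (v16,v1,v17) [--+] → (0.943782, -0.0630783, -0.457)–(0.6859, -0.6859, -0.457)  len=0.6741
  (v17,v1,v2) [+-+] → (0.943782, -0.0630783, -0.457)–(0.9699, 0, -0.457)  len=0.0683

Chained into 1 loop(s):
  loop 1: 16 segments, perimeter = 5.9390
Total perimeter = 5.939

loops=1 perimeter=5.939


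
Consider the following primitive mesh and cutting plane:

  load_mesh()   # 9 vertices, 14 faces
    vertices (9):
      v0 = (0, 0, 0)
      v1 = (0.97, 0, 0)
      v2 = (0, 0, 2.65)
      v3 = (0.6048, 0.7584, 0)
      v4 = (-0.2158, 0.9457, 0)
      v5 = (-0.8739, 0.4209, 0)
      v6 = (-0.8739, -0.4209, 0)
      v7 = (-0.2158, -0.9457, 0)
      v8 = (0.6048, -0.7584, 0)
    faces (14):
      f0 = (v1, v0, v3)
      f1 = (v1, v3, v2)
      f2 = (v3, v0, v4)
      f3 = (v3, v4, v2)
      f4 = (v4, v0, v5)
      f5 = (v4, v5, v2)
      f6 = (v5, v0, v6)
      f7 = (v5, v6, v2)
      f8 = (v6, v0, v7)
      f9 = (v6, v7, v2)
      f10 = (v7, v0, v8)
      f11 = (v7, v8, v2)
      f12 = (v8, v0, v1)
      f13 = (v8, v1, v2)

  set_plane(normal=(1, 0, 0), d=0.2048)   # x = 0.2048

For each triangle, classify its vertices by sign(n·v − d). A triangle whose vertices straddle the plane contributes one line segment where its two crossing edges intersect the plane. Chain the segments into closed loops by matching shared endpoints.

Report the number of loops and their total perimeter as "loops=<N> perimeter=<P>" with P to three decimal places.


Straddling triangles (8 of 14):
  (v1,v0,v3) [+-+] → (0.2048, 0, 0)–(0.2048, 0.256813, 0)  len=0.2568
  (v1,v3,v2) [++-] → (0.2048, 0.256813, 1.75265)–(0.2048, 0, 2.09049)  len=0.4244
  (v3,v0,v4) [+--] → (0.2048, 0.256813, 0)–(0.2048, 0.849699, 0)  len=0.5929
  (v3,v4,v2) [+--] → (0.2048, 0.849699, 0)–(0.2048, 0.256813, 1.75265)  len=1.8502
  (v7,v0,v8) [--+] → (0.2048, -0.256813, 0)–(0.2048, -0.849699, 0)  len=0.5929
  (v7,v8,v2) [-+-] → (0.2048, -0.849699, 0)–(0.2048, -0.256813, 1.75265)  len=1.8502
  (v8,v0,v1) [+-+] → (0.2048, -0.256813, 0)–(0.2048, 0, 0)  len=0.2568
  (v8,v1,v2) [++-] → (0.2048, 0, 2.09049)–(0.2048, -0.256813, 1.75265)  len=0.4244

Chained into 1 loop(s):
  loop 1: 8 segments, perimeter = 6.2486
Total perimeter = 6.249

loops=1 perimeter=6.249


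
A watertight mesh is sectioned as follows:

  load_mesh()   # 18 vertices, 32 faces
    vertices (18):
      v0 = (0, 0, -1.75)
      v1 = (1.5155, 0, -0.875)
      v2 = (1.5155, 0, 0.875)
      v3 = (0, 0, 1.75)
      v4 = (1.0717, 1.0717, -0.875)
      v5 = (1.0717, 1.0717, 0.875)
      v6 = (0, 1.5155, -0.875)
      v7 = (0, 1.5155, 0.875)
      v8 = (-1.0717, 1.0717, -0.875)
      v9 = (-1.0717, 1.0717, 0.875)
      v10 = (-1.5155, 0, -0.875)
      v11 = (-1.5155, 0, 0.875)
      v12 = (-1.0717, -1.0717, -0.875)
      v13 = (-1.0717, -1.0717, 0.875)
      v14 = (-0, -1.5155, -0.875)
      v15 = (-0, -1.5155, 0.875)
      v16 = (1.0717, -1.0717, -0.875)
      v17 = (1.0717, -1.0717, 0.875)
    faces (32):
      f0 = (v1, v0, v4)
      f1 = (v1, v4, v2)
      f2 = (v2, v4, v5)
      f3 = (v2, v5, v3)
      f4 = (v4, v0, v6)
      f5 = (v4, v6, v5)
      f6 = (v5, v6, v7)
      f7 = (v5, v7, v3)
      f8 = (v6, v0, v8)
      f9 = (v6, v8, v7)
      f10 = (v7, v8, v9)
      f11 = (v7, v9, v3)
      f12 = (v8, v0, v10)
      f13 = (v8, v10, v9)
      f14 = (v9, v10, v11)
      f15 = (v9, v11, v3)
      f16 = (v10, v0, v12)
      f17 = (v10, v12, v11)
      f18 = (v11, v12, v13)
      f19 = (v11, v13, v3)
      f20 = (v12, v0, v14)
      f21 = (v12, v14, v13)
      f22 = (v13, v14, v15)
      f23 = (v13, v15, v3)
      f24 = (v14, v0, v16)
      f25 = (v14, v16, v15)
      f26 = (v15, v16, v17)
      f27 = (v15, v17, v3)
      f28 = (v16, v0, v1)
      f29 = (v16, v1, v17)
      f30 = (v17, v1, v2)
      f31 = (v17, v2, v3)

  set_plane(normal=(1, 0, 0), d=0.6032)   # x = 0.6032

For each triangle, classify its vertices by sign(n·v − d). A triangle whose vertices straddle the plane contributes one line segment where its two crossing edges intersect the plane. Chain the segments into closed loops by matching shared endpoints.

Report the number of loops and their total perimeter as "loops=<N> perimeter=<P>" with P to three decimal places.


loops=1 perimeter=9.041

Straddling triangles (12 of 32):
  (v1,v0,v4) [+-+] → (0.6032, 0, -1.40173)–(0.6032, 0.6032, -1.25751)  len=0.6202
  (v2,v5,v3) [++-] → (0.6032, 0.6032, 1.25751)–(0.6032, 0, 1.40173)  len=0.6202
  (v4,v0,v6) [+--] → (0.6032, 0.6032, -1.25751)–(0.6032, 1.26571, -0.875)  len=0.7650
  (v4,v6,v5) [+-+] → (0.6032, 1.26571, -0.875)–(0.6032, 1.26571, 0.109977)  len=0.9850
  (v5,v6,v7) [+--] → (0.6032, 1.26571, 0.109977)–(0.6032, 1.26571, 0.875)  len=0.7650
  (v5,v7,v3) [+--] → (0.6032, 1.26571, 0.875)–(0.6032, 0.6032, 1.25751)  len=0.7650
  (v14,v0,v16) [--+] → (0.6032, -0.6032, -1.25751)–(0.6032, -1.26571, -0.875)  len=0.7650
  (v14,v16,v15) [-+-] → (0.6032, -1.26571, -0.875)–(0.6032, -1.26571, -0.109977)  len=0.7650
  (v15,v16,v17) [-++] → (0.6032, -1.26571, -0.109977)–(0.6032, -1.26571, 0.875)  len=0.9850
  (v15,v17,v3) [-+-] → (0.6032, -1.26571, 0.875)–(0.6032, -0.6032, 1.25751)  len=0.7650
  (v16,v0,v1) [+-+] → (0.6032, -0.6032, -1.25751)–(0.6032, 0, -1.40173)  len=0.6202
  (v17,v2,v3) [++-] → (0.6032, 0, 1.40173)–(0.6032, -0.6032, 1.25751)  len=0.6202

Chained into 1 loop(s):
  loop 1: 12 segments, perimeter = 9.0408
Total perimeter = 9.041


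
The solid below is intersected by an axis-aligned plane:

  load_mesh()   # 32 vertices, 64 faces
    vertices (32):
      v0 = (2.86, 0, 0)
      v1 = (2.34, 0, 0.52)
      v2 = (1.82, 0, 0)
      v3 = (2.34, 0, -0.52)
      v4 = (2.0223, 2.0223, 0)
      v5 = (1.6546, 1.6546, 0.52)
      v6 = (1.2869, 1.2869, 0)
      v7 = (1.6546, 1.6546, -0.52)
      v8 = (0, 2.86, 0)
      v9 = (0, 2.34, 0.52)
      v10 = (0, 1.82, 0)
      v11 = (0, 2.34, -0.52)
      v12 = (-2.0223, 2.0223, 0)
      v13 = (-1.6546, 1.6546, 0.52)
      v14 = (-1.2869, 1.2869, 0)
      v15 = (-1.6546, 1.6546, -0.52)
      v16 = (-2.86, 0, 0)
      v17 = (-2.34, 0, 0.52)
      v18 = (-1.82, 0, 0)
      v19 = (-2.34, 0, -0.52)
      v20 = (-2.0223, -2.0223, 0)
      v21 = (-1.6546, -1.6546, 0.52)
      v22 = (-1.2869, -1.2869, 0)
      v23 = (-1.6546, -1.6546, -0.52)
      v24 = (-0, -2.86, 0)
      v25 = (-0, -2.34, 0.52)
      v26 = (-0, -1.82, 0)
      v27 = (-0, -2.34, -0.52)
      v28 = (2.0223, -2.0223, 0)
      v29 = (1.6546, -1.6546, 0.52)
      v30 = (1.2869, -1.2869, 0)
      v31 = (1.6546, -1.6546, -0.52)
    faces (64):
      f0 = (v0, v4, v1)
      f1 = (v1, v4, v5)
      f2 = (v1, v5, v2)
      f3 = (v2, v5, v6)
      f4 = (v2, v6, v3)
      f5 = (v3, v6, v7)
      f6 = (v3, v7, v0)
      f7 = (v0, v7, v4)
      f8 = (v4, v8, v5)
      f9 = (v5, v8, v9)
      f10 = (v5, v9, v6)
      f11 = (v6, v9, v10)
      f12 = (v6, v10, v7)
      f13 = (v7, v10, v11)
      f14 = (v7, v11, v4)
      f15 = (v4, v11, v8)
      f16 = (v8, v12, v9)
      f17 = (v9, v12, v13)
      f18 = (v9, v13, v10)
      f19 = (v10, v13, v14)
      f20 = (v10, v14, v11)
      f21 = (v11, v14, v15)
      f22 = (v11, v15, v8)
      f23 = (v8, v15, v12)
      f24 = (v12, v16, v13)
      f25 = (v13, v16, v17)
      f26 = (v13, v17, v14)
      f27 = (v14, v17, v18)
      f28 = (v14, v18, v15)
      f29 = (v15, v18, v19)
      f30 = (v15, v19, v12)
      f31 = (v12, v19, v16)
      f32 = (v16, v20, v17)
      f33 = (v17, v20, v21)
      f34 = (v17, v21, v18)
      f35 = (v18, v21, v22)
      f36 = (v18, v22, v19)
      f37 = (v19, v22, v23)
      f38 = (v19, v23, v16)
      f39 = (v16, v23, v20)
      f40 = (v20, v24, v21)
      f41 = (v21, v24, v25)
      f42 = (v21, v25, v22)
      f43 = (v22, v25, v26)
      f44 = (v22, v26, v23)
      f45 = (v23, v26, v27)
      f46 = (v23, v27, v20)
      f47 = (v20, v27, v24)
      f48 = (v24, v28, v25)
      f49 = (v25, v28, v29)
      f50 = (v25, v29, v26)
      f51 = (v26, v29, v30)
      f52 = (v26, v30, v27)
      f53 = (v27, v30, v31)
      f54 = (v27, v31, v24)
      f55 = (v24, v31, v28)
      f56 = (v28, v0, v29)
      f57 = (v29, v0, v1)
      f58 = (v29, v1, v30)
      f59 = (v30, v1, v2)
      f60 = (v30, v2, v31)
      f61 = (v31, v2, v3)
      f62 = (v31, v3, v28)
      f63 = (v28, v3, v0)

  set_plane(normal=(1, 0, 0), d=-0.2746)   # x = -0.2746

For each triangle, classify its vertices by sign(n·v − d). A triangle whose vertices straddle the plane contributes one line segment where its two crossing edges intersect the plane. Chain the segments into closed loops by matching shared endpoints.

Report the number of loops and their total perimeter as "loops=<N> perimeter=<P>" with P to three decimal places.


Straddling triangles (16 of 64):
  (v8,v12,v9) [+-+] → (-0.2746, 2.74625, 0)–(-0.2746, 2.29686, 0.449391)  len=0.6355
  (v9,v12,v13) [+--] → (-0.2746, 2.29686, 0.449391)–(-0.2746, 2.22625, 0.52)  len=0.0999
  (v9,v13,v10) [+-+] → (-0.2746, 2.22625, 0.52)–(-0.2746, 1.79255, 0.0863)  len=0.6133
  (v10,v13,v14) [+--] → (-0.2746, 1.79255, 0.0863)–(-0.2746, 1.70625, 0)  len=0.1220
  (v10,v14,v11) [+-+] → (-0.2746, 1.70625, 0)–(-0.2746, 2.11529, -0.409042)  len=0.5785
  (v11,v14,v15) [+--] → (-0.2746, 2.11529, -0.409042)–(-0.2746, 2.22625, -0.52)  len=0.1569
  (v11,v15,v8) [+-+] → (-0.2746, 2.22625, -0.52)–(-0.2746, 2.65995, -0.0863)  len=0.6133
  (v8,v15,v12) [+--] → (-0.2746, 2.65995, -0.0863)–(-0.2746, 2.74625, 0)  len=0.1220
  (v20,v24,v21) [-+-] → (-0.2746, -2.74625, 0)–(-0.2746, -2.65995, 0.0863)  len=0.1220
  (v21,v24,v25) [-++] → (-0.2746, -2.65995, 0.0863)–(-0.2746, -2.22625, 0.52)  len=0.6133
  (v21,v25,v22) [-+-] → (-0.2746, -2.22625, 0.52)–(-0.2746, -2.11529, 0.409042)  len=0.1569
  (v22,v25,v26) [-++] → (-0.2746, -2.11529, 0.409042)–(-0.2746, -1.70625, 0)  len=0.5785
  (v22,v26,v23) [-+-] → (-0.2746, -1.70625, 0)–(-0.2746, -1.79255, -0.0863)  len=0.1220
  (v23,v26,v27) [-++] → (-0.2746, -1.79255, -0.0863)–(-0.2746, -2.22625, -0.52)  len=0.6133
  (v23,v27,v20) [-+-] → (-0.2746, -2.22625, -0.52)–(-0.2746, -2.29686, -0.449391)  len=0.0999
  (v20,v27,v24) [-++] → (-0.2746, -2.29686, -0.449391)–(-0.2746, -2.74625, 0)  len=0.6355

Chained into 2 loop(s):
  loop 1: 8 segments, perimeter = 2.9416
  loop 2: 8 segments, perimeter = 2.9416
Total perimeter = 5.883

loops=2 perimeter=5.883


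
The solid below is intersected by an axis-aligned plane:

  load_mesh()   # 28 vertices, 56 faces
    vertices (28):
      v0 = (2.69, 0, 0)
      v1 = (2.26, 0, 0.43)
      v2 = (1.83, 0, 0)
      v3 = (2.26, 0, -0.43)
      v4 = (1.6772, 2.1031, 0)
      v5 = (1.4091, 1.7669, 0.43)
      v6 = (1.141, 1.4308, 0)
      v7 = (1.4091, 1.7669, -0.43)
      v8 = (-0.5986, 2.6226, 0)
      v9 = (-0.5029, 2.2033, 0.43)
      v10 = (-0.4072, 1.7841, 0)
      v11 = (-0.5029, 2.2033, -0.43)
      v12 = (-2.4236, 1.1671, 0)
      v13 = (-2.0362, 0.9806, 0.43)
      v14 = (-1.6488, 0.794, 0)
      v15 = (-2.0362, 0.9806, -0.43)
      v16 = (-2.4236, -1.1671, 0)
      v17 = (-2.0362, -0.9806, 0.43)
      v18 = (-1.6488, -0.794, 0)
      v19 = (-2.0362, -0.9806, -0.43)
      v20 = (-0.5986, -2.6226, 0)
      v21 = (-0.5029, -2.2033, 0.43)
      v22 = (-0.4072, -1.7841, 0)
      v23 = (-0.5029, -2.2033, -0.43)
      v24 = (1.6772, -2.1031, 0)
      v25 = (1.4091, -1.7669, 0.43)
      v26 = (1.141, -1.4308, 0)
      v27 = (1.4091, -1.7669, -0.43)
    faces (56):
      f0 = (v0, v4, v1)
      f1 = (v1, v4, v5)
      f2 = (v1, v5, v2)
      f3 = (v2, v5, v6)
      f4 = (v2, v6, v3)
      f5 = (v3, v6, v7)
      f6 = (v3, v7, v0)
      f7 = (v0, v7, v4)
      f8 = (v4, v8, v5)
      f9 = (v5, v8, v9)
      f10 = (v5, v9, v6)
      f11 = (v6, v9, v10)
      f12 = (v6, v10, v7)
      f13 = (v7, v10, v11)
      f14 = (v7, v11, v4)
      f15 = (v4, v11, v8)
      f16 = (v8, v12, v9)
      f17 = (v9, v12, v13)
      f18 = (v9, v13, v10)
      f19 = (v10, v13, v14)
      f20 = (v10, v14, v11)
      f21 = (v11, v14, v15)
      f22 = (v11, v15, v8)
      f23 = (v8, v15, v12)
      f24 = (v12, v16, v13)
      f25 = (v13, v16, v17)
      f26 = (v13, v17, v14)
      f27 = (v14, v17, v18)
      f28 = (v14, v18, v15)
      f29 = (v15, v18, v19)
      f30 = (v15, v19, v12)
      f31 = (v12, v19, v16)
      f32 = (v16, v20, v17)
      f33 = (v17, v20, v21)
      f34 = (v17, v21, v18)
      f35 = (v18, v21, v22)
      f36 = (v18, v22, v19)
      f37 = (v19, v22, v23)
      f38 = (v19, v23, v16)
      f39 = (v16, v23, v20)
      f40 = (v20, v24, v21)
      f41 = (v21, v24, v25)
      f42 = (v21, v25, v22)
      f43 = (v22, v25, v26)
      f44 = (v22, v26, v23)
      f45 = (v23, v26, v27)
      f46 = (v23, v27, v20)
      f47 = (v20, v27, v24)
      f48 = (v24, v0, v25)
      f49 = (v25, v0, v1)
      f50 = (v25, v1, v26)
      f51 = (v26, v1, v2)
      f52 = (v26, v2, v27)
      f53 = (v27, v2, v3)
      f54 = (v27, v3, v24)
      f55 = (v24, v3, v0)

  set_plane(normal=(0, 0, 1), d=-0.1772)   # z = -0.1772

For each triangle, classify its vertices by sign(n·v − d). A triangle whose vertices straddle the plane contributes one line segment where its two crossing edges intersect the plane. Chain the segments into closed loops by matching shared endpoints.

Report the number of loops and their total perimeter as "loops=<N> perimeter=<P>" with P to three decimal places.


Straddling triangles (28 of 56):
  (v2,v6,v3) [++-] → (1.60213, 0.841177, -0.1772)–(2.0072, 0, -0.1772)  len=0.9336
  (v3,v6,v7) [-+-] → (1.60213, 0.841177, -0.1772)–(1.25148, 1.5693, -0.1772)  len=0.8082
  (v3,v7,v0) [--+] → (2.16215, 0.728127, -0.1772)–(2.5128, 0, -0.1772)  len=0.8082
  (v0,v7,v4) [+-+] → (2.16215, 0.728127, -0.1772)–(1.56672, 1.96455, -0.1772)  len=1.3723
  (v6,v10,v7) [++-] → (0.341285, 1.77701, -0.1772)–(1.25148, 1.5693, -0.1772)  len=0.9336
  (v7,v10,v11) [-+-] → (0.341285, 1.77701, -0.1772)–(-0.446637, 1.95685, -0.1772)  len=0.8082
  (v7,v11,v4) [--+] → (0.778796, 2.14439, -0.1772)–(1.56672, 1.96455, -0.1772)  len=0.8082
  (v4,v11,v8) [+-+] → (0.778796, 2.14439, -0.1772)–(-0.559163, 2.44981, -0.1772)  len=1.3724
  (v10,v14,v11) [++-] → (-1.17658, 1.37476, -0.1772)–(-0.446637, 1.95685, -0.1772)  len=0.9336
  (v11,v14,v15) [-+-] → (-1.17658, 1.37476, -0.1772)–(-1.80844, 0.870897, -0.1772)  len=0.8082
  (v11,v15,v8) [--+] → (-1.19102, 1.94594, -0.1772)–(-0.559163, 2.44981, -0.1772)  len=0.8082
  (v8,v15,v12) [+-+] → (-1.19102, 1.94594, -0.1772)–(-2.26396, 1.09024, -0.1772)  len=1.3724
  (v14,v18,v15) [++-] → (-1.80844, -0.0626997, -0.1772)–(-1.80844, 0.870897, -0.1772)  len=0.9336
  (v15,v18,v19) [-+-] → (-1.80844, -0.0626997, -0.1772)–(-1.80844, -0.870897, -0.1772)  len=0.8082
  (v15,v19,v12) [--+] → (-2.26396, 0.282048, -0.1772)–(-2.26396, 1.09024, -0.1772)  len=0.8082
  (v12,v19,v16) [+-+] → (-2.26396, 0.282048, -0.1772)–(-2.26396, -1.09024, -0.1772)  len=1.3723
  (v18,v22,v19) [++-] → (-1.0785, -1.45298, -0.1772)–(-1.80844, -0.870897, -0.1772)  len=0.9336
  (v19,v22,v23) [-+-] → (-1.0785, -1.45298, -0.1772)–(-0.446637, -1.95685, -0.1772)  len=0.8082
  (v19,v23,v16) [--+] → (-1.63209, -1.59411, -0.1772)–(-2.26396, -1.09024, -0.1772)  len=0.8082
  (v16,v23,v20) [+-+] → (-1.63209, -1.59411, -0.1772)–(-0.559163, -2.44981, -0.1772)  len=1.3724
  (v22,v26,v23) [++-] → (0.46356, -1.74914, -0.1772)–(-0.446637, -1.95685, -0.1772)  len=0.9336
  (v23,v26,v27) [-+-] → (0.46356, -1.74914, -0.1772)–(1.25148, -1.5693, -0.1772)  len=0.8082
  (v23,v27,v20) [--+] → (0.228759, -2.26997, -0.1772)–(-0.559163, -2.44981, -0.1772)  len=0.8082
  (v20,v27,v24) [+-+] → (0.228759, -2.26997, -0.1772)–(1.56672, -1.96455, -0.1772)  len=1.3724
  (v26,v2,v27) [++-] → (1.65655, -0.728127, -0.1772)–(1.25148, -1.5693, -0.1772)  len=0.9336
  (v27,v2,v3) [-+-] → (1.65655, -0.728127, -0.1772)–(2.0072, 0, -0.1772)  len=0.8082
  (v27,v3,v24) [--+] → (1.91737, -1.23643, -0.1772)–(1.56672, -1.96455, -0.1772)  len=0.8082
  (v24,v3,v0) [+-+] → (1.91737, -1.23643, -0.1772)–(2.5128, 0, -0.1772)  len=1.3723

Chained into 2 loop(s):
  loop 1: 14 segments, perimeter = 12.1925
  loop 2: 14 segments, perimeter = 15.2637
Total perimeter = 27.456

loops=2 perimeter=27.456


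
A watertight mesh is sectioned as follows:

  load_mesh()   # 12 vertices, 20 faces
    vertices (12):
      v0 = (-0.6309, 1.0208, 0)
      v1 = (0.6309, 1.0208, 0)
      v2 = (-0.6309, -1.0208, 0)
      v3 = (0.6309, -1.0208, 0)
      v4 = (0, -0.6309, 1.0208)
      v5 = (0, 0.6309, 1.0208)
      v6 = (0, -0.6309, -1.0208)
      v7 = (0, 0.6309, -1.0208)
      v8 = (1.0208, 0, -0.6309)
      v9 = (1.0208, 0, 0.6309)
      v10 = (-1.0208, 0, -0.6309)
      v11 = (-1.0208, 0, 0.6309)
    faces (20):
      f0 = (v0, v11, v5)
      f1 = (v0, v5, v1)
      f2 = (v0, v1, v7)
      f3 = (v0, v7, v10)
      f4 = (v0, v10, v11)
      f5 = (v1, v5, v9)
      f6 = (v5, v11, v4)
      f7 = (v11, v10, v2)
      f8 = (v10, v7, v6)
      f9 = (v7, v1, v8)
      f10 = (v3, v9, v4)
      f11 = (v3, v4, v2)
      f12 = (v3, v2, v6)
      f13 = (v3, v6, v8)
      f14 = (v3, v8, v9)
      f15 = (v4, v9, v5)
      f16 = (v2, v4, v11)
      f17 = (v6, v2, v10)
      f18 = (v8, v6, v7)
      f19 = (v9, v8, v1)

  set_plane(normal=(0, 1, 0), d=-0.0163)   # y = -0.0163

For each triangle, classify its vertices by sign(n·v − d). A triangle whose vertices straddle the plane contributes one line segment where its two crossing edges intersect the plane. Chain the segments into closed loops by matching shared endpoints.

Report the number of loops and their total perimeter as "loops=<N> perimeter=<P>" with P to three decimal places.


Straddling triangles (10 of 20):
  (v5,v11,v4) [++-] → (-0.994427, -0.0163, 0.640973)–(0, -0.0163, 1.0208)  len=1.0645
  (v11,v10,v2) [++-] → (-1.01457, -0.0163, -0.620826)–(-1.01457, -0.0163, 0.620826)  len=1.2417
  (v10,v7,v6) [++-] → (0, -0.0163, -1.0208)–(-0.994427, -0.0163, -0.640973)  len=1.0645
  (v3,v9,v4) [-+-] → (1.01457, -0.0163, 0.620826)–(0.994427, -0.0163, 0.640973)  len=0.0285
  (v3,v6,v8) [--+] → (0.994427, -0.0163, -0.640973)–(1.01457, -0.0163, -0.620826)  len=0.0285
  (v3,v8,v9) [-++] → (1.01457, -0.0163, -0.620826)–(1.01457, -0.0163, 0.620826)  len=1.2417
  (v4,v9,v5) [-++] → (0.994427, -0.0163, 0.640973)–(0, -0.0163, 1.0208)  len=1.0645
  (v2,v4,v11) [--+] → (-0.994427, -0.0163, 0.640973)–(-1.01457, -0.0163, 0.620826)  len=0.0285
  (v6,v2,v10) [--+] → (-1.01457, -0.0163, -0.620826)–(-0.994427, -0.0163, -0.640973)  len=0.0285
  (v8,v6,v7) [+-+] → (0.994427, -0.0163, -0.640973)–(0, -0.0163, -1.0208)  len=1.0645

Chained into 1 loop(s):
  loop 1: 10 segments, perimeter = 6.8553
Total perimeter = 6.855

loops=1 perimeter=6.855


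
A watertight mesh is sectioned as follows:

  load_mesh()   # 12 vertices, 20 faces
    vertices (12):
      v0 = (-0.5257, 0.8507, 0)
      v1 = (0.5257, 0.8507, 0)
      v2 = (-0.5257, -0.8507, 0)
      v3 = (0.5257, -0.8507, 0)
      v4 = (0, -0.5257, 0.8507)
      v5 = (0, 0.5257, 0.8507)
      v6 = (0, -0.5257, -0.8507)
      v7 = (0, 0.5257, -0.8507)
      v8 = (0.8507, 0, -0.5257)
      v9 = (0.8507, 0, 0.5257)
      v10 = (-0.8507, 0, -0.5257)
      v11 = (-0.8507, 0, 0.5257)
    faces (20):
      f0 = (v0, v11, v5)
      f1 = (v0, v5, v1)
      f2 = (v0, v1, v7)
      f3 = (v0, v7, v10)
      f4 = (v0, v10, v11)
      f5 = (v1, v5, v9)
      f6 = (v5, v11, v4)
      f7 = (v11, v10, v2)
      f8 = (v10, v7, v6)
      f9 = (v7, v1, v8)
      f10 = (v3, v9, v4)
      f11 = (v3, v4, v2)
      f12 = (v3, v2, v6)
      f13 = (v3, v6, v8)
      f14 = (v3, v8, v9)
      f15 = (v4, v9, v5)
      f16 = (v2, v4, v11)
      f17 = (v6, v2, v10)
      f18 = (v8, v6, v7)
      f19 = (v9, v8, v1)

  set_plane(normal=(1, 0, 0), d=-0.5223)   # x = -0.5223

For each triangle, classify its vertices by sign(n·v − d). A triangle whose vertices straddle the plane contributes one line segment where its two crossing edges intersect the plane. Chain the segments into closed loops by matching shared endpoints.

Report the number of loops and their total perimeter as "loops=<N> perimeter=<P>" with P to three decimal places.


Straddling triangles (10 of 20):
  (v0,v11,v5) [--+] → (-0.5223, 0.202939, 0.651161)–(-0.5223, 0.848598, 0.00550196)  len=0.9131
  (v0,v5,v1) [-++] → (-0.5223, 0.848598, 0.00550196)–(-0.5223, 0.8507, 0)  len=0.0059
  (v0,v1,v7) [-++] → (-0.5223, 0.8507, 0)–(-0.5223, 0.848598, -0.00550196)  len=0.0059
  (v0,v7,v10) [-+-] → (-0.5223, 0.848598, -0.00550196)–(-0.5223, 0.202939, -0.651161)  len=0.9131
  (v5,v11,v4) [+-+] → (-0.5223, 0.202939, 0.651161)–(-0.5223, -0.202939, 0.651161)  len=0.4059
  (v10,v7,v6) [-++] → (-0.5223, 0.202939, -0.651161)–(-0.5223, -0.202939, -0.651161)  len=0.4059
  (v3,v4,v2) [++-] → (-0.5223, -0.848598, 0.00550196)–(-0.5223, -0.8507, 0)  len=0.0059
  (v3,v2,v6) [+-+] → (-0.5223, -0.8507, 0)–(-0.5223, -0.848598, -0.00550196)  len=0.0059
  (v2,v4,v11) [-+-] → (-0.5223, -0.848598, 0.00550196)–(-0.5223, -0.202939, 0.651161)  len=0.9131
  (v6,v2,v10) [+--] → (-0.5223, -0.848598, -0.00550196)–(-0.5223, -0.202939, -0.651161)  len=0.9131

Chained into 1 loop(s):
  loop 1: 10 segments, perimeter = 4.4877
Total perimeter = 4.488

loops=1 perimeter=4.488


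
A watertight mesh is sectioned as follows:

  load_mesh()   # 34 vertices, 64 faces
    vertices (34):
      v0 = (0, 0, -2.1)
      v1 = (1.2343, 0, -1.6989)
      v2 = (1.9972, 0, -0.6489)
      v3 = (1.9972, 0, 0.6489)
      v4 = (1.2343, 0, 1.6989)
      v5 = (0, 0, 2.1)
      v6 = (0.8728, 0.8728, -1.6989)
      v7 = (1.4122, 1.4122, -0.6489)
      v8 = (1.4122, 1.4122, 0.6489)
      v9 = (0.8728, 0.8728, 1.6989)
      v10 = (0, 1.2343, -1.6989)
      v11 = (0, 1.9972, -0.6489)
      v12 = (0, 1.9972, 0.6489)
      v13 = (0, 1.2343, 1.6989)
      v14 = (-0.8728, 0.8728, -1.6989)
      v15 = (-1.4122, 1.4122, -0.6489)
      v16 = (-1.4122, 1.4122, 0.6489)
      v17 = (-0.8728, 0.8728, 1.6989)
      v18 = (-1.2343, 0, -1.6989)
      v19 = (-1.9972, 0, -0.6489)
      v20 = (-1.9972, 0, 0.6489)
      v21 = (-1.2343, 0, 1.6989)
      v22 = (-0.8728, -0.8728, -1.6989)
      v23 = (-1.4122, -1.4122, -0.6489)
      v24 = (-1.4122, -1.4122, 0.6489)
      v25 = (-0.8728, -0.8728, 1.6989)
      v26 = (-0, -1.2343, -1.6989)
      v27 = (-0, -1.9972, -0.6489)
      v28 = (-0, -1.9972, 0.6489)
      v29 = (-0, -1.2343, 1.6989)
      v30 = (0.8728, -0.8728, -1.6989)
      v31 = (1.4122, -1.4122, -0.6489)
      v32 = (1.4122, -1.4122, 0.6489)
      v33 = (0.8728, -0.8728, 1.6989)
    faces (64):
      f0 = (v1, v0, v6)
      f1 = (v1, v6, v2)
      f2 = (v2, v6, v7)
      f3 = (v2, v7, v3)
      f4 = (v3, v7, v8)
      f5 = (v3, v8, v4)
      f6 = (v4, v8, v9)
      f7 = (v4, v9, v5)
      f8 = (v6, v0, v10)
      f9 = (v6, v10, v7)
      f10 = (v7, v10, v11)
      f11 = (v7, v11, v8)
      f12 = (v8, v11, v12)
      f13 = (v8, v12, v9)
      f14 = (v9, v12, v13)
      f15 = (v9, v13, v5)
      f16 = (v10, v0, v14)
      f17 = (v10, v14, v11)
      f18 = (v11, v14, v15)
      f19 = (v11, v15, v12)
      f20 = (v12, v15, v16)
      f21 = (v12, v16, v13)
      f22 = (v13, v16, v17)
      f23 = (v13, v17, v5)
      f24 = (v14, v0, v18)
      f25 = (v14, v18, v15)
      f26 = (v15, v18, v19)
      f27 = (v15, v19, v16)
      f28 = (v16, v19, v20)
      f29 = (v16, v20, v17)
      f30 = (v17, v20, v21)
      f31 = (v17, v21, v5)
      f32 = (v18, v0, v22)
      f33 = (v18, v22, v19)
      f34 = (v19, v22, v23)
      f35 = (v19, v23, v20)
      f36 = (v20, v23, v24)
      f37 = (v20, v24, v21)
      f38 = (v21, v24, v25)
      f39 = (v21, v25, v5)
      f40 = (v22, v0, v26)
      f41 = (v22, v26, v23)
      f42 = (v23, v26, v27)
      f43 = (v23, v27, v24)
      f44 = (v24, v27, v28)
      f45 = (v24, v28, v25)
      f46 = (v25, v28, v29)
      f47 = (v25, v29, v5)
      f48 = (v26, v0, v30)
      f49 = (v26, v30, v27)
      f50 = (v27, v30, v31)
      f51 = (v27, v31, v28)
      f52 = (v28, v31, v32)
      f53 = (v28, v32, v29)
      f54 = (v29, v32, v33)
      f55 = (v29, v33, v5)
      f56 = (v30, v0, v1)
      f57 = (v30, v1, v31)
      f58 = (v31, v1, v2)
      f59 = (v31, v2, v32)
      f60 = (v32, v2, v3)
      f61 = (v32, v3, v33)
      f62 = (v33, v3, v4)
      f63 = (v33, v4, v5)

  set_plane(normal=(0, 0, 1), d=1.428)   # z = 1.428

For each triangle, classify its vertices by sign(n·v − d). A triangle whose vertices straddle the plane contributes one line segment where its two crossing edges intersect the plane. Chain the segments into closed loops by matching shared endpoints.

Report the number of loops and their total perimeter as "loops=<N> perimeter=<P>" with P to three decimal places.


loops=1 perimeter=8.763

Straddling triangles (16 of 64):
  (v3,v8,v4) [--+] → (1.2802, 0.364348, 1.428)–(1.43113, 0, 1.428)  len=0.3944
  (v4,v8,v9) [+-+] → (1.2802, 0.364348, 1.428)–(1.01197, 1.01197, 1.428)  len=0.7010
  (v8,v12,v9) [--+] → (0.647618, 1.1629, 1.428)–(1.01197, 1.01197, 1.428)  len=0.3944
  (v9,v12,v13) [+-+] → (0.647618, 1.1629, 1.428)–(0, 1.43113, 1.428)  len=0.7010
  (v12,v16,v13) [--+] → (-0.364348, 1.2802, 1.428)–(0, 1.43113, 1.428)  len=0.3944
  (v13,v16,v17) [+-+] → (-0.364348, 1.2802, 1.428)–(-1.01197, 1.01197, 1.428)  len=0.7010
  (v16,v20,v17) [--+] → (-1.1629, 0.647618, 1.428)–(-1.01197, 1.01197, 1.428)  len=0.3944
  (v17,v20,v21) [+-+] → (-1.1629, 0.647618, 1.428)–(-1.43113, 0, 1.428)  len=0.7010
  (v20,v24,v21) [--+] → (-1.2802, -0.364348, 1.428)–(-1.43113, 0, 1.428)  len=0.3944
  (v21,v24,v25) [+-+] → (-1.2802, -0.364348, 1.428)–(-1.01197, -1.01197, 1.428)  len=0.7010
  (v24,v28,v25) [--+] → (-0.647618, -1.1629, 1.428)–(-1.01197, -1.01197, 1.428)  len=0.3944
  (v25,v28,v29) [+-+] → (-0.647618, -1.1629, 1.428)–(0, -1.43113, 1.428)  len=0.7010
  (v28,v32,v29) [--+] → (0.364348, -1.2802, 1.428)–(0, -1.43113, 1.428)  len=0.3944
  (v29,v32,v33) [+-+] → (0.364348, -1.2802, 1.428)–(1.01197, -1.01197, 1.428)  len=0.7010
  (v32,v3,v33) [--+] → (1.1629, -0.647618, 1.428)–(1.01197, -1.01197, 1.428)  len=0.3944
  (v33,v3,v4) [+-+] → (1.1629, -0.647618, 1.428)–(1.43113, 0, 1.428)  len=0.7010

Chained into 1 loop(s):
  loop 1: 16 segments, perimeter = 8.7627
Total perimeter = 8.763
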